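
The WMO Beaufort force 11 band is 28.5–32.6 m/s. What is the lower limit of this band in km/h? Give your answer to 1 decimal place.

102.6 km/h

28.5–32.6 m/s × 3.6 = 102.6–117.4 km/h.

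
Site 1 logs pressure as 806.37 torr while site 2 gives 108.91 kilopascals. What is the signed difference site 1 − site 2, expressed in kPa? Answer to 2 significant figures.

-1.4 kPa

site 1: 806.37 mmHg = 107.507 kPa.
Difference: 107.507 − 108.910 = -1.4 kPa.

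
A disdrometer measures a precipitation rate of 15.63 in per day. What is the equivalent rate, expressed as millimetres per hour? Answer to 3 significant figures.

16.5 mm/hour

15.63 in/day × 25.4 mm/in × 0.0416667 day/hour = 16.5 mm/hour.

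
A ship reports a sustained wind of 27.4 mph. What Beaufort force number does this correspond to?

27.4 mph = 12.2 m/s, which is Beaufort 6 (strong breeze, 10.8–13.8 m/s).

Beaufort force 6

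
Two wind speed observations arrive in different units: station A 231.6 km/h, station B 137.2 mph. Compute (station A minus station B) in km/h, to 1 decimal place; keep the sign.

station B: 137.2 mph = 220.802 km/h.
Difference: 231.600 − 220.802 = 10.8 km/h.

10.8 km/h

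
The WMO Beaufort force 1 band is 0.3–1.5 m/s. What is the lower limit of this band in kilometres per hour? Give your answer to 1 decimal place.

1.1 km/h

0.3–1.5 m/s × 3.6 = 1.1–5.4 km/h.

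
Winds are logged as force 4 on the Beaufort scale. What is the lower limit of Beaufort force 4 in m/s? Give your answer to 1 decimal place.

Beaufort 4 (moderate breeze) spans 5.5–7.9 m/s.

5.5 m/s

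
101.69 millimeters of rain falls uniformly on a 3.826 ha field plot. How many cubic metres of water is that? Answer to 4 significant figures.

Area: 3.826 ha = 38260 m².
1 mm over 1 m² is 1 L, so volume = 101.69 × 38260 = 3890659.4 L = 3891 m³.

3891 cubic metres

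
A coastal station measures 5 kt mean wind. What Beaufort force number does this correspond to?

Beaufort force 2

5 kt lies in the Beaufort 2 band (light breeze, 4–6 kt).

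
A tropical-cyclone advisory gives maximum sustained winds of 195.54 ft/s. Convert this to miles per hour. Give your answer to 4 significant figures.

133.3 mph

1 ft/s = 0.681818 mph, so 195.54 × 0.681818 = 133.3 mph.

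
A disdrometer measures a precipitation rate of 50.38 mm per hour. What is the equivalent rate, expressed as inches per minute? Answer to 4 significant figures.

50.38 mm/hour × 0.0393701 in/mm × 0.0166667 hour/minute = 0.03306 in/minute.

0.03306 in/minute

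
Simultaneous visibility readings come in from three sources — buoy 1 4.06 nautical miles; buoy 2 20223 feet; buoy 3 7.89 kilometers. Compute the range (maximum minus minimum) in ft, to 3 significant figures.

buoy 1: 4.06 nmi = 24669.03 ft.
buoy 3: 7.89 km = 25885.83 ft.
Spread: 25885.83 − 20223.00 = 5660 ft.

5660 ft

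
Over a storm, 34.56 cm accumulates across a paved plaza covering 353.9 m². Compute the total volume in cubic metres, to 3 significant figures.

Depth: 34.56 cm × 10 = 345.6 mm.
1 mm over 1 m² is 1 L, so volume = 345.6 × 353.9 = 122307.84 L = 122 m³.

122 cubic metres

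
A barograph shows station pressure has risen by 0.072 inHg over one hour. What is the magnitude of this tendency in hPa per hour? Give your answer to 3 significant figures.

2.44 hPa per hour

0.072 inHg / 1 h × 33.8639 hPa/inHg = 2.44 hPa/h.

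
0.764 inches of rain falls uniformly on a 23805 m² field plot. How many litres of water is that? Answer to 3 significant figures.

Depth: 0.764 in × 25.4 = 19.4056 mm.
1 mm over 1 m² is 1 L, so volume = 19.4056 × 23805 = 461950.31 L ≈ 462000 L.

462000 litres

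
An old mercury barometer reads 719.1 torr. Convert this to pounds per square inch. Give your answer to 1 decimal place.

13.9 psi

1 mmHg = 0.0193368 psi, so 719.1 × 0.0193368 = 13.9 psi.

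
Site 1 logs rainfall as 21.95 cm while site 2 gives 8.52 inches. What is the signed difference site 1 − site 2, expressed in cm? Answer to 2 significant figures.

site 2: 8.52 in = 21.6408 cm.
Difference: 21.9500 − 21.6408 = 0.31 cm.

0.31 cm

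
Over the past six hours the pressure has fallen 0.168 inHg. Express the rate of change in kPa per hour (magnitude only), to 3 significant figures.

0.168 inHg / 6 h × 3.38639 kPa/inHg = 0.0948 kPa/h.

0.0948 kPa per hour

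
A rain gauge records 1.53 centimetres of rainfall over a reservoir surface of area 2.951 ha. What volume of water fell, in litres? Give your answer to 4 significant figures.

451500 litres

Depth: 1.53 cm × 10 = 15.3 mm.
Area: 2.951 ha = 29510 m².
1 mm over 1 m² is 1 L, so volume = 15.3 × 29510 = 451503 L ≈ 451500 L.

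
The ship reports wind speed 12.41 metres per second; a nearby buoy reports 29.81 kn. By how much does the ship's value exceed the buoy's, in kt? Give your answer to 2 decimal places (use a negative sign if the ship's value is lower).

-5.69 kt

the ship: 12.41 m/s = 24.1231 kt.
Difference: 24.1231 − 29.8100 = -5.69 kt.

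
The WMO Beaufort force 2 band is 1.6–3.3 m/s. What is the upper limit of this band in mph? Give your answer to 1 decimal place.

7.4 mph

1.6–3.3 m/s × 2.237 = 3.6–7.4 mph.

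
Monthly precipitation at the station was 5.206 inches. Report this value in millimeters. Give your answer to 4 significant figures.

1 in = 25.4 mm, so 5.206 × 25.4 = 132.2 mm.

132.2 mm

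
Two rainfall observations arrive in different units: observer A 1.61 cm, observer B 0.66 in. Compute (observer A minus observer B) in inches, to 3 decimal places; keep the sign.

-0.026 in

observer A: 1.61 cm = 0.63386 in.
Difference: 0.63386 − 0.66000 = -0.026 in.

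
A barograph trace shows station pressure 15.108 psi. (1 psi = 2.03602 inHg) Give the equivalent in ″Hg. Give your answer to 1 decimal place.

1 psi = 2.03602 inHg, so 15.108 × 2.03602 = 30.8 inHg.

30.8 inHg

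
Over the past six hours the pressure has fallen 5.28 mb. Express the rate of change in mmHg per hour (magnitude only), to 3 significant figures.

0.660 mmHg per hour

5.28 mb / 6 h × 0.750062 mmHg/mb = 0.660 mmHg/h.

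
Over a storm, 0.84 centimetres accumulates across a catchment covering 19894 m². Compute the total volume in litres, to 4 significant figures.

Depth: 0.84 cm × 10 = 8.4 mm.
1 mm over 1 m² is 1 L, so volume = 8.4 × 19894 = 167109.6 L ≈ 167100 L.

167100 litres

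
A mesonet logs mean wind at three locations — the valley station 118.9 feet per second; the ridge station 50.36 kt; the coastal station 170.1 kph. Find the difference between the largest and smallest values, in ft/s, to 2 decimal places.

the ridge station: 50.36 kt = 84.9981 ft/s.
the coastal station: 170.1 km/h = 155.0197 ft/s.
Spread: 155.0197 − 84.9981 = 70.02 ft/s.

70.02 ft/s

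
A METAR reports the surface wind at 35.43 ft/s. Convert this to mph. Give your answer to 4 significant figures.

1 ft/s = 0.681818 mph, so 35.43 × 0.681818 = 24.16 mph.

24.16 mph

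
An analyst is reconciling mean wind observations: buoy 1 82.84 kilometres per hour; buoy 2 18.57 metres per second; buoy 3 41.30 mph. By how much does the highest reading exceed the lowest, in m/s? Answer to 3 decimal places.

4.548 m/s

buoy 1: 82.84 km/h = 23.01111 m/s.
buoy 3: 41.30 mph = 18.46275 m/s.
Spread: 23.01111 − 18.46275 = 4.548 m/s.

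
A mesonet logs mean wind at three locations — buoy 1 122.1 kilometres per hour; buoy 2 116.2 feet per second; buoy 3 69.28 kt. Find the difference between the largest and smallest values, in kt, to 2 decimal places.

3.35 kt

buoy 1: 122.1 km/h = 65.9287 kt.
buoy 2: 116.2 ft/s = 68.8466 kt.
Spread: 69.2800 − 65.9287 = 3.35 kt.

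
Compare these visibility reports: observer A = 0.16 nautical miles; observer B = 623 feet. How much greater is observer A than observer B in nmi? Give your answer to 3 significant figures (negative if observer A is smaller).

0.0575 nmi

observer B: 623 ft = 0.102533 nmi.
Difference: 0.160000 − 0.102533 = 0.0575 nmi.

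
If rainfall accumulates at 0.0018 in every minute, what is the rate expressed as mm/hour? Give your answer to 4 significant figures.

2.743 mm/hour

0.0018 in/minute × 25.4 mm/in × 60 minute/hour = 2.743 mm/hour.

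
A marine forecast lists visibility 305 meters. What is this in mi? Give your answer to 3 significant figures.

1 m = 0.000621371 SM, so 305 × 0.000621371 = 0.190 SM.

0.190 SM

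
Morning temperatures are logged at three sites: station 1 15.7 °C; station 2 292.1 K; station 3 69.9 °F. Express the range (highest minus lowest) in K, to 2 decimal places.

station 2: 292.1 K = 18.950 °C.
station 3: 69.9 °F = 21.056 °C.
Spread: 21.056 − 15.700 = 5.356 °C.

5.36 K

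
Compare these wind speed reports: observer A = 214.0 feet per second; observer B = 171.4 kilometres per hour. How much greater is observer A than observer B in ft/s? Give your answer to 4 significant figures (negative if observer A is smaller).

observer B: 171.4 km/h = 156.2044 ft/s.
Difference: 214.0000 − 156.2044 = 57.80 ft/s.

57.80 ft/s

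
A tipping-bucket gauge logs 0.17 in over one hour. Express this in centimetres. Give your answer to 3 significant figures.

1 in = 2.54 cm, so 0.17 × 2.54 = 0.432 cm.

0.432 cm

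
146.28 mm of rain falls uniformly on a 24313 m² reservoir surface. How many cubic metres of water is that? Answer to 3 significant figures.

3560 cubic metres

1 mm over 1 m² is 1 L, so volume = 146.28 × 24313 = 3556505.6 L = 3560 m³.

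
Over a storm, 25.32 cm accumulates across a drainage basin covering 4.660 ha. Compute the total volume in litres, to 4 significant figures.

11800000 litres

Depth: 25.32 cm × 10 = 253.2 mm.
Area: 4.660 ha = 46600 m².
1 mm over 1 m² is 1 L, so volume = 253.2 × 46600 = 11799120 L ≈ 11800000 L.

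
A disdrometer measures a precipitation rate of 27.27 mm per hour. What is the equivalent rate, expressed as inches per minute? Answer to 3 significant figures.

0.0179 in/minute

27.27 mm/hour × 0.0393701 in/mm × 0.0166667 hour/minute = 0.0179 in/minute.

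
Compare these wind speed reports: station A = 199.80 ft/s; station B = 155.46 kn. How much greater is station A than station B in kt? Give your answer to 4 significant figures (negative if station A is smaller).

station A: 199.80 ft/s = 118.3783 kt.
Difference: 118.3783 − 155.4600 = -37.08 kt.

-37.08 kt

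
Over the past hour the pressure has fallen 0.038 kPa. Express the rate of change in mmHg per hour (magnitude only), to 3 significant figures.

0.285 mmHg per hour

0.038 kPa / 1 h × 7.50062 mmHg/kPa = 0.285 mmHg/h.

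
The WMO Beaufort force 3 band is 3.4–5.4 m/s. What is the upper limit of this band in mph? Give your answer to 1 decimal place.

12.1 mph

3.4–5.4 m/s × 2.237 = 7.6–12.1 mph.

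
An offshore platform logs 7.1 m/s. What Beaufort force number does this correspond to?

Beaufort force 4

7.1 m/s lies in the Beaufort 4 band (moderate breeze, 5.5–7.9 m/s).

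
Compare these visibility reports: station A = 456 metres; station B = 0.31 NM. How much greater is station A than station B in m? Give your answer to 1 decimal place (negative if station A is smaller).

-118.1 m

station B: 0.31 nmi = 574.120 m.
Difference: 456.000 − 574.120 = -118.1 m.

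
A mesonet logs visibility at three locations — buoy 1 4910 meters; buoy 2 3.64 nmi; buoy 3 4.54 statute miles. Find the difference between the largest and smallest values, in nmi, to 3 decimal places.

buoy 1: 4910 m = 2.65119 nmi.
buoy 3: 4.54 SM = 3.94515 nmi.
Spread: 3.94515 − 2.65119 = 1.294 nmi.

1.294 nmi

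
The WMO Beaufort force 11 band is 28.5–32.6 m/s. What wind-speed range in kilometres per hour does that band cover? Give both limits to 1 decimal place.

102.6 to 117.4 km/h

28.5–32.6 m/s × 3.6 = 102.6–117.4 km/h.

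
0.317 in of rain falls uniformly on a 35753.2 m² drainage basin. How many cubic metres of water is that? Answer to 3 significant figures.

288 cubic metres

Depth: 0.317 in × 25.4 = 8.0518 mm.
1 mm over 1 m² is 1 L, so volume = 8.0518 × 35753.2 = 287877.62 L = 288 m³.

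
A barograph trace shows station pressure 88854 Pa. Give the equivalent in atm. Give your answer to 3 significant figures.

0.877 atm

1 Pa = 9.86923e-06 atm, so 88854 × 9.86923e-06 = 0.877 atm.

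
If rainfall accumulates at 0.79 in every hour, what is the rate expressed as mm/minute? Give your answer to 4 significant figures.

0.79 in/hour × 25.4 mm/in × 0.0166667 hour/minute = 0.3344 mm/minute.

0.3344 mm/minute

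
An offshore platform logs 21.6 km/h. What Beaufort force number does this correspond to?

Beaufort force 4

21.6 km/h = 6.0 m/s, which is Beaufort 4 (moderate breeze, 5.5–7.9 m/s).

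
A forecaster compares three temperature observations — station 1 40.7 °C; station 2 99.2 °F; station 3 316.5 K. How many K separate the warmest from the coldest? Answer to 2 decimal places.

station 2: 99.2 °F = 37.333 °C.
station 3: 316.5 K = 43.350 °C.
Spread: 43.350 − 37.333 = 6.017 °C.

6.02 K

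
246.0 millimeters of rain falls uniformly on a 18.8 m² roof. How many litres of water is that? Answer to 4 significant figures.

1 mm over 1 m² is 1 L, so volume = 246 × 18.8 = 4624.8 L ≈ 4625 L.

4625 litres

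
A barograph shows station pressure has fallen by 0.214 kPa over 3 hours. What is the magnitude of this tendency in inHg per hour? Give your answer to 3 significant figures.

0.214 kPa / 3 h × 0.2953 inHg/kPa = 0.0211 inHg/h.

0.0211 inHg per hour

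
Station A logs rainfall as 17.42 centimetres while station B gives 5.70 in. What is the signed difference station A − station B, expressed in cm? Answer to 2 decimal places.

2.94 cm

station B: 5.70 in = 14.4780 cm.
Difference: 17.4200 − 14.4780 = 2.94 cm.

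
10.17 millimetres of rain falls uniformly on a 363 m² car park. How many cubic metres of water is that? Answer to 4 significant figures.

3.692 cubic metres

1 mm over 1 m² is 1 L, so volume = 10.17 × 363 = 3691.71 L = 3.692 m³.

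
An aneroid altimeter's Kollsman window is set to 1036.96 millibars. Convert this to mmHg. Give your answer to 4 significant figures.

777.8 mmHg

1 mb = 0.750062 mmHg, so 1036.96 × 0.750062 = 777.8 mmHg.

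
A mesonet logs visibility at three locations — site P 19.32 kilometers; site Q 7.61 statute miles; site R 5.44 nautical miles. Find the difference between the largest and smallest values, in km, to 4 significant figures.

site Q: 7.61 SM = 12.24711 km.
site R: 5.44 nmi = 10.07488 km.
Spread: 19.32000 − 10.07488 = 9.245 km.

9.245 km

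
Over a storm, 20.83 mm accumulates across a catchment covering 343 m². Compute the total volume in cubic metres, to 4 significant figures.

7.145 cubic metres

1 mm over 1 m² is 1 L, so volume = 20.83 × 343 = 7144.69 L = 7.145 m³.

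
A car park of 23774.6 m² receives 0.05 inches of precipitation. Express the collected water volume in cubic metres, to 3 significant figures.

Depth: 0.05 in × 25.4 = 1.27 mm.
1 mm over 1 m² is 1 L, so volume = 1.27 × 23774.6 = 30193.742 L = 30.2 m³.

30.2 cubic metres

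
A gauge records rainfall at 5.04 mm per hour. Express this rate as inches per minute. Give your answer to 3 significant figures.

5.04 mm/hour × 0.0393701 in/mm × 0.0166667 hour/minute = 0.00331 in/minute.

0.00331 in/minute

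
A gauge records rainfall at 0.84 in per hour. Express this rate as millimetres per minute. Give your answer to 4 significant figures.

0.3556 mm/minute

0.84 in/hour × 25.4 mm/in × 0.0166667 hour/minute = 0.3556 mm/minute.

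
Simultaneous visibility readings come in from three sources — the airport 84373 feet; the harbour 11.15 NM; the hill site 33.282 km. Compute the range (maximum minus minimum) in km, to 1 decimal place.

12.6 km

the airport: 84373 ft = 25.717 km.
the harbour: 11.15 nmi = 20.650 km.
Spread: 33.282 − 20.650 = 12.6 km.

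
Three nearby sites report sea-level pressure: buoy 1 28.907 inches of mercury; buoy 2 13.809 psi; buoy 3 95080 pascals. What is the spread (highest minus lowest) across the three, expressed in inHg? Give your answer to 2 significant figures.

0.83 inHg

buoy 2: 13.809 psi = 28.1154 inHg.
buoy 3: 95080 Pa = 28.0771 inHg.
Spread: 28.9070 − 28.0771 = 0.83 inHg.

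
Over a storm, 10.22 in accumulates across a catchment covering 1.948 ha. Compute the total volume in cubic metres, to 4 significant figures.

Depth: 10.22 in × 25.4 = 259.588 mm.
Area: 1.948 ha = 19480 m².
1 mm over 1 m² is 1 L, so volume = 259.588 × 19480 = 5056774.2 L = 5057 m³.

5057 cubic metres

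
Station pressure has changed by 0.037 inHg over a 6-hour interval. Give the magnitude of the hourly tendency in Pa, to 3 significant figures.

20.9 Pa per hour

0.037 inHg / 6 h × 3386.39 Pa/inHg = 20.9 Pa/h.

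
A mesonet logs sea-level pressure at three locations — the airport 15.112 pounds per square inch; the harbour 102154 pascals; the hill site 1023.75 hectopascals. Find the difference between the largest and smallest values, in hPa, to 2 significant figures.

the airport: 15.112 psi = 1041.94 hPa.
the harbour: 102154 Pa = 1021.54 hPa.
Spread: 1041.94 − 1021.54 = 20 hPa.

20 hPa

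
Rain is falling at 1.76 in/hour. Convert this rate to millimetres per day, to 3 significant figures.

1.76 in/hour × 25.4 mm/in × 24 hour/day = 1070 mm/day.

1070 mm/day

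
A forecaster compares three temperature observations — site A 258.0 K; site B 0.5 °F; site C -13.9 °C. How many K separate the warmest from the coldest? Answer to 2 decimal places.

site A: 258.0 K = -15.150 °C.
site B: 0.5 °F = -17.500 °C.
Spread: (-13.900) − (-17.500) = 3.600 °C.

3.60 K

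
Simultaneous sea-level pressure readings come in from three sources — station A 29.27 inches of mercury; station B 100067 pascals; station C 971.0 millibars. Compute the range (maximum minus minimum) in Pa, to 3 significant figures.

station A: 29.27 inHg = 99119.61 Pa.
station C: 971.0 mb = 97100.00 Pa.
Spread: 100067.00 − 97100.00 = 2970 Pa.

2970 Pa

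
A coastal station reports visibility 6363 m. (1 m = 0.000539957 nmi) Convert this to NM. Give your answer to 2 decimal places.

1 m = 0.000539957 nmi, so 6363 × 0.000539957 = 3.44 nmi.

3.44 nmi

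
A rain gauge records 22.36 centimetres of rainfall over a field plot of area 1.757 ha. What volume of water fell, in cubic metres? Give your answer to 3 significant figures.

3930 cubic metres

Depth: 22.36 cm × 10 = 223.6 mm.
Area: 1.757 ha = 17570 m².
1 mm over 1 m² is 1 L, so volume = 223.6 × 17570 = 3928652 L = 3930 m³.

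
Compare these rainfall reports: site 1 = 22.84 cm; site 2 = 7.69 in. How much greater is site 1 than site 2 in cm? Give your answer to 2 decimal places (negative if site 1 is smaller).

3.31 cm

site 2: 7.69 in = 19.5326 cm.
Difference: 22.8400 − 19.5326 = 3.31 cm.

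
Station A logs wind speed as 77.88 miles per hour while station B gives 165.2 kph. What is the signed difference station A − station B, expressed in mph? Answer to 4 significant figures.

station B: 165.2 km/h = 102.6505 mph.
Difference: 77.8800 − 102.6505 = -24.77 mph.

-24.77 mph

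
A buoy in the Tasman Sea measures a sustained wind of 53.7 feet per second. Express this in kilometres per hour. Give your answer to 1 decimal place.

58.9 km/h

1 ft/s = 1.09728 km/h, so 53.7 × 1.09728 = 58.9 km/h.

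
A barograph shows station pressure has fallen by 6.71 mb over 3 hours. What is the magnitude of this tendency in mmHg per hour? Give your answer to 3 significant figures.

6.71 mb / 3 h × 0.750062 mmHg/mb = 1.68 mmHg/h.

1.68 mmHg per hour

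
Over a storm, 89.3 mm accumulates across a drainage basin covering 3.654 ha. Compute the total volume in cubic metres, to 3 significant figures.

Area: 3.654 ha = 36540 m².
1 mm over 1 m² is 1 L, so volume = 89.3 × 36540 = 3263022 L = 3260 m³.

3260 cubic metres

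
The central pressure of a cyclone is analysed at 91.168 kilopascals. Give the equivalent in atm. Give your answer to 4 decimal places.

0.8998 atm

1 kPa = 0.00986923 atm, so 91.168 × 0.00986923 = 0.8998 atm.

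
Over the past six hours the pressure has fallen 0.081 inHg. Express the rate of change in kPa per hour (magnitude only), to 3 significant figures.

0.0457 kPa per hour

0.081 inHg / 6 h × 3.38639 kPa/inHg = 0.0457 kPa/h.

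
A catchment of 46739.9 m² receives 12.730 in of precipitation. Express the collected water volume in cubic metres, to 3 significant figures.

Depth: 12.730 in × 25.4 = 323.342 mm.
1 mm over 1 m² is 1 L, so volume = 323.342 × 46739.9 = 15112973 L = 15100 m³.

15100 cubic metres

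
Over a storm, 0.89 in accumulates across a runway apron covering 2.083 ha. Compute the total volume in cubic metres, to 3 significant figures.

471 cubic metres

Depth: 0.89 in × 25.4 = 22.606 mm.
Area: 2.083 ha = 20830 m².
1 mm over 1 m² is 1 L, so volume = 22.606 × 20830 = 470882.98 L = 471 m³.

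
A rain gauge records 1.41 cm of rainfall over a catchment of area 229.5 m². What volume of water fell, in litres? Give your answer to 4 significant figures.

3236 litres

Depth: 1.41 cm × 10 = 14.1 mm.
1 mm over 1 m² is 1 L, so volume = 14.1 × 229.5 = 3235.95 L ≈ 3236 L.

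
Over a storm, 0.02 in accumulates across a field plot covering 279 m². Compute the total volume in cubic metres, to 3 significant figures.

0.142 cubic metres

Depth: 0.02 in × 25.4 = 0.508 mm.
1 mm over 1 m² is 1 L, so volume = 0.508 × 279 = 141.732 L = 0.142 m³.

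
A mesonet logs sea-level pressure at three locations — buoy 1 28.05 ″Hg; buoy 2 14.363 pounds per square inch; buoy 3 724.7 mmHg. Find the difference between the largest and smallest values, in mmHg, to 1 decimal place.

buoy 1: 28.05 inHg = 712.470 mmHg.
buoy 2: 14.363 psi = 742.781 mmHg.
Spread: 742.781 − 712.470 = 30.3 mmHg.

30.3 mmHg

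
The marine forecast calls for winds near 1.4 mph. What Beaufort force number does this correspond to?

1.4 mph = 0.6 m/s, which is Beaufort 1 (light air, 0.3–1.5 m/s).

Beaufort force 1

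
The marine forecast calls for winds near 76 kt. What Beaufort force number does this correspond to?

Beaufort force 12

76 kt lies in the Beaufort 12 band (hurricane force, ≥64 kt).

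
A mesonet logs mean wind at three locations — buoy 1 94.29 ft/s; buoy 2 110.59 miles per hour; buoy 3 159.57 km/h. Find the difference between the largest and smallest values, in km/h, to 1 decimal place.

74.5 km/h

buoy 1: 94.29 ft/s = 103.463 km/h.
buoy 2: 110.59 mph = 177.977 km/h.
Spread: 177.977 − 103.463 = 74.5 km/h.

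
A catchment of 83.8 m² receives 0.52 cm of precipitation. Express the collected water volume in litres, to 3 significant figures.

436 litres

Depth: 0.52 cm × 10 = 5.2 mm.
1 mm over 1 m² is 1 L, so volume = 5.2 × 83.8 = 435.76 L ≈ 436 L.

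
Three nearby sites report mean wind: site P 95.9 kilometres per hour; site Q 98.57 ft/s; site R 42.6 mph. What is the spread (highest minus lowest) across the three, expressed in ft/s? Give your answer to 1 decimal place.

36.1 ft/s

site P: 95.9 km/h = 87.398 ft/s.
site R: 42.6 mph = 62.480 ft/s.
Spread: 98.570 − 62.480 = 36.1 ft/s.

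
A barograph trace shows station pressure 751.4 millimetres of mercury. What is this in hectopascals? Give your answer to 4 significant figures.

1002 hPa

1 mmHg = 1.33322 hPa, so 751.4 × 1.33322 = 1002 hPa.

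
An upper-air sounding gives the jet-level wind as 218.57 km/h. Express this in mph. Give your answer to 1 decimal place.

135.8 mph

1 km/h = 0.621371 mph, so 218.57 × 0.621371 = 135.8 mph.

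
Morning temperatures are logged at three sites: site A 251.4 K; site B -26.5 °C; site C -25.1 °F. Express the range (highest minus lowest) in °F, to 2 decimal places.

17.95 °F

site A: 251.4 K = -21.750 °C.
site C: -25.1 °F = -31.722 °C.
Spread: (-21.750) − (-31.722) = 9.972 °C = 17.95 °F.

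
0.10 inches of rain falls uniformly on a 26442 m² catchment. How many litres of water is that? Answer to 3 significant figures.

67200 litres

Depth: 0.10 in × 25.4 = 2.54 mm.
1 mm over 1 m² is 1 L, so volume = 2.54 × 26442 = 67162.68 L ≈ 67200 L.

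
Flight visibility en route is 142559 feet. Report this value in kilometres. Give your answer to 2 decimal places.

1 ft = 0.0003048 km, so 142559 × 0.0003048 = 43.45 km.

43.45 km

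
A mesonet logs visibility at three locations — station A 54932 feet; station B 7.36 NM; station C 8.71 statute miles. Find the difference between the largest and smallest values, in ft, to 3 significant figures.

station B: 7.36 nmi = 44720.21 ft.
station C: 8.71 SM = 45988.80 ft.
Spread: 54932.00 − 44720.21 = 10200 ft.

10200 ft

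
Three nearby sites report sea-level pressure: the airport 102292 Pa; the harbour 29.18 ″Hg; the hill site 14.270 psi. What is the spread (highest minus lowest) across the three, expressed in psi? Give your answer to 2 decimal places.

the airport: 102292 Pa = 14.8362 psi.
the harbour: 29.18 inHg = 14.3319 psi.
Spread: 14.8362 − 14.2700 = 0.57 psi.

0.57 psi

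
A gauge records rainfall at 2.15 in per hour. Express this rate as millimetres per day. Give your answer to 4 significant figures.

2.15 in/hour × 25.4 mm/in × 24 hour/day = 1311 mm/day.

1311 mm/day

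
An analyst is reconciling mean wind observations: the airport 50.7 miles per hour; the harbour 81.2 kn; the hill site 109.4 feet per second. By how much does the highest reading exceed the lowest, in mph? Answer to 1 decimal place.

the harbour: 81.2 kt = 93.443 mph.
the hill site: 109.4 ft/s = 74.591 mph.
Spread: 93.443 − 50.700 = 42.7 mph.

42.7 mph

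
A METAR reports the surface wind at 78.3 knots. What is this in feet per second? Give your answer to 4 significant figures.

132.2 ft/s

1 kt = 1.68781 ft/s, so 78.3 × 1.68781 = 132.2 ft/s.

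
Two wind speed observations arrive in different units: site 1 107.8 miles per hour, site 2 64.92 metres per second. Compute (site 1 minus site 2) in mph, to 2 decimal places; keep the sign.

-37.42 mph

site 2: 64.92 m/s = 145.2219 mph.
Difference: 107.8000 − 145.2219 = -37.42 mph.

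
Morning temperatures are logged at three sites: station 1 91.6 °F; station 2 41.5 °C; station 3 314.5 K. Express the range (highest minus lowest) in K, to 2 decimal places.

station 1: 91.6 °F = 33.111 °C.
station 3: 314.5 K = 41.350 °C.
Spread: 41.500 − 33.111 = 8.389 °C.

8.39 K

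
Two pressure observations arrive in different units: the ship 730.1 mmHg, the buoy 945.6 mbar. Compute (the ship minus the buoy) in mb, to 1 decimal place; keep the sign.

the ship: 730.1 mmHg = 973.387 mb.
Difference: 973.387 − 945.600 = 27.8 mb.

27.8 mb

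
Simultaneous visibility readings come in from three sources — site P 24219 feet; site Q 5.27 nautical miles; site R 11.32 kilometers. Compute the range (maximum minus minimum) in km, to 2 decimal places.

site P: 24219 ft = 7.3820 km.
site Q: 5.27 nmi = 9.7600 km.
Spread: 11.3200 − 7.3820 = 3.94 km.

3.94 km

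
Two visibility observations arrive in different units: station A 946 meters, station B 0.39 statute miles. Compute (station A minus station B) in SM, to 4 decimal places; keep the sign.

0.1978 SM

station A: 946 m = 0.587817 SM.
Difference: 0.587817 − 0.390000 = 0.1978 SM.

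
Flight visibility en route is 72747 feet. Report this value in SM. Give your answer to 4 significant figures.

13.78 SM

1 ft = 0.000189394 SM, so 72747 × 0.000189394 = 13.78 SM.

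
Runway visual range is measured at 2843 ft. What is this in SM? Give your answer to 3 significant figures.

0.538 SM

1 ft = 0.000189394 SM, so 2843 × 0.000189394 = 0.538 SM.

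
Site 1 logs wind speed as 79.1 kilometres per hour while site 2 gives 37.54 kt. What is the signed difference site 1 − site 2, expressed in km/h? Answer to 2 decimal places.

site 2: 37.54 kt = 69.5241 km/h.
Difference: 79.1000 − 69.5241 = 9.58 km/h.

9.58 km/h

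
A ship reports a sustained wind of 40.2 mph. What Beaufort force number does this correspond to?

40.2 mph = 18.0 m/s, which is Beaufort 8 (gale, 17.2–20.7 m/s).

Beaufort force 8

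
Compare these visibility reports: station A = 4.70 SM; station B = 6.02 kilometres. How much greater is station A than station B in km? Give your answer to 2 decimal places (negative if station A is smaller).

station A: 4.70 SM = 7.5639 km.
Difference: 7.5639 − 6.0200 = 1.54 km.

1.54 km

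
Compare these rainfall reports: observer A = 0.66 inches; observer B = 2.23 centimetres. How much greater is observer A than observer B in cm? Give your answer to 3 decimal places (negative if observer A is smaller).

observer A: 0.66 in = 1.67640 cm.
Difference: 1.67640 − 2.23000 = -0.554 cm.

-0.554 cm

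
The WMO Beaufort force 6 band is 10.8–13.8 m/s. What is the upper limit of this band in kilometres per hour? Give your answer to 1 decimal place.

10.8–13.8 m/s × 3.6 = 38.9–49.7 km/h.

49.7 km/h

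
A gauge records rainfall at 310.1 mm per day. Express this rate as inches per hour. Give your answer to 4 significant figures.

310.1 mm/day × 0.0393701 in/mm × 0.0416667 day/hour = 0.5087 in/hour.

0.5087 in/hour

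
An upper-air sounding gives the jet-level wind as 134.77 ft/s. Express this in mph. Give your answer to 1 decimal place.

91.9 mph

1 ft/s = 0.681818 mph, so 134.77 × 0.681818 = 91.9 mph.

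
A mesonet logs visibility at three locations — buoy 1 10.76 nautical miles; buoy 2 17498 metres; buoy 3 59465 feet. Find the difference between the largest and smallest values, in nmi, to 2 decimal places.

1.31 nmi

buoy 2: 17498 m = 9.4482 nmi.
buoy 3: 59465 ft = 9.7867 nmi.
Spread: 10.7600 − 9.4482 = 1.31 nmi.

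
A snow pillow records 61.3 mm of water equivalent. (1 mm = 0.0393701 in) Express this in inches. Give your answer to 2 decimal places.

1 mm = 0.0393701 in, so 61.3 × 0.0393701 = 2.41 in.

2.41 in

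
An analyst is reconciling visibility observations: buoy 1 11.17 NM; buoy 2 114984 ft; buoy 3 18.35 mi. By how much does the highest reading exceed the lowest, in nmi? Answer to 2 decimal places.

buoy 2: 114984 ft = 18.9239 nmi.
buoy 3: 18.35 SM = 15.9457 nmi.
Spread: 18.9239 − 11.1700 = 7.75 nmi.

7.75 nmi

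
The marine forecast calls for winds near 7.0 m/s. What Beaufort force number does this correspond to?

7.0 m/s lies in the Beaufort 4 band (moderate breeze, 5.5–7.9 m/s).

Beaufort force 4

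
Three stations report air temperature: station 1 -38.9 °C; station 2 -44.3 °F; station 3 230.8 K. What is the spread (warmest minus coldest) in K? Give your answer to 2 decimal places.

station 2: -44.3 °F = -42.389 °C.
station 3: 230.8 K = -42.350 °C.
Spread: (-38.900) − (-42.389) = 3.489 °C.

3.49 K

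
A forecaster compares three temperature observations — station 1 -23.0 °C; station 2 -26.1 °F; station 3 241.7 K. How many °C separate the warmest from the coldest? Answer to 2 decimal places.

9.28 °C

station 2: -26.1 °F = -32.278 °C.
station 3: 241.7 K = -31.450 °C.
Spread: (-23.000) − (-32.278) = 9.278 °C.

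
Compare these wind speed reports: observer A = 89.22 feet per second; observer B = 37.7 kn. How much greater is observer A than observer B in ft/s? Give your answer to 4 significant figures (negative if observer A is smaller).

observer B: 37.7 kt = 63.6304 ft/s.
Difference: 89.2200 − 63.6304 = 25.59 ft/s.

25.59 ft/s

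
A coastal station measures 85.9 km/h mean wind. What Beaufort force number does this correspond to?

85.9 km/h = 23.9 m/s, which is Beaufort 9 (strong gale, 20.8–24.4 m/s).

Beaufort force 9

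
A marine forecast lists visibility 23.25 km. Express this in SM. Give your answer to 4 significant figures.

1 km = 0.621371 SM, so 23.25 × 0.621371 = 14.45 SM.

14.45 SM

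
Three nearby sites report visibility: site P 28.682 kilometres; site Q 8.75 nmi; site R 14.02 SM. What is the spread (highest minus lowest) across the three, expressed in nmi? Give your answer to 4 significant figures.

6.737 nmi

site P: 28.682 km = 15.48704 nmi.
site R: 14.02 SM = 12.18305 nmi.
Spread: 15.48704 − 8.75000 = 6.737 nmi.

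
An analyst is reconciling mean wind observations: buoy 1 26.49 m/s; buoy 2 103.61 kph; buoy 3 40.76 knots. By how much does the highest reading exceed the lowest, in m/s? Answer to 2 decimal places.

7.81 m/s

buoy 2: 103.61 km/h = 28.7806 m/s.
buoy 3: 40.76 kt = 20.9688 m/s.
Spread: 28.7806 − 20.9688 = 7.81 m/s.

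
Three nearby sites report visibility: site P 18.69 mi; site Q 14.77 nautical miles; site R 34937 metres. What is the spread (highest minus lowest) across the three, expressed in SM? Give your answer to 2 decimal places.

4.71 SM

site Q: 14.77 nmi = 16.9970 SM.
site R: 34937 m = 21.7088 SM.
Spread: 21.7088 − 16.9970 = 4.71 SM.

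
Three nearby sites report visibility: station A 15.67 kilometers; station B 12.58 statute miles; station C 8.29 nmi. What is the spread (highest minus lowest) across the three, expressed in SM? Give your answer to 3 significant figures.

3.04 SM

station A: 15.67 km = 9.7369 SM.
station C: 8.29 nmi = 9.5400 SM.
Spread: 12.5800 − 9.5400 = 3.04 SM.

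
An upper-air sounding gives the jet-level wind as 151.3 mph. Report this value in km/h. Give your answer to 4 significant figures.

243.5 km/h

1 mph = 1.60934 km/h, so 151.3 × 1.60934 = 243.5 km/h.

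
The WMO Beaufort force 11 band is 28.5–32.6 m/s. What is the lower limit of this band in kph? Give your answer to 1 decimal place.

28.5–32.6 m/s × 3.6 = 102.6–117.4 km/h.

102.6 km/h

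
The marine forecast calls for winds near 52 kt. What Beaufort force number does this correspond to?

52 kt lies in the Beaufort 10 band (storm, 48–55 kt).

Beaufort force 10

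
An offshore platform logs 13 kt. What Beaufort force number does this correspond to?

Beaufort force 4

13 kt lies in the Beaufort 4 band (moderate breeze, 11–16 kt).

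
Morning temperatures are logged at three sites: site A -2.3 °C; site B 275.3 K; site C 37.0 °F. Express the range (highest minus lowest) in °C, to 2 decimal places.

5.08 °C

site B: 275.3 K = 2.150 °C.
site C: 37.0 °F = 2.778 °C.
Spread: 2.778 − (-2.300) = 5.078 °C.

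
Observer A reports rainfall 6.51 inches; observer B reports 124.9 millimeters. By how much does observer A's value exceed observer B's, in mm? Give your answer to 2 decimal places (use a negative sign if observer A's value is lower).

observer A: 6.51 in = 165.3540 mm.
Difference: 165.3540 − 124.9000 = 40.45 mm.

40.45 mm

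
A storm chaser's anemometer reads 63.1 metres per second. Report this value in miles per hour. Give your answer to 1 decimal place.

141.2 mph

1 m/s = 2.23694 mph, so 63.1 × 2.23694 = 141.2 mph.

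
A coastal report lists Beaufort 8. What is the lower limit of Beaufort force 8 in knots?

34 kt

Beaufort 8 (gale) spans 34–40 knots.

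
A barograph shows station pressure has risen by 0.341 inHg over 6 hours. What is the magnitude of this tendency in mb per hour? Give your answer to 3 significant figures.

0.341 inHg / 6 h × 33.8639 mb/inHg = 1.92 mb/h.

1.92 mb per hour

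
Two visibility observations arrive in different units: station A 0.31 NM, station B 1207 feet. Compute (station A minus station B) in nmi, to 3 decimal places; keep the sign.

station B: 1207 ft = 0.19865 nmi.
Difference: 0.31000 − 0.19865 = 0.111 nmi.

0.111 nmi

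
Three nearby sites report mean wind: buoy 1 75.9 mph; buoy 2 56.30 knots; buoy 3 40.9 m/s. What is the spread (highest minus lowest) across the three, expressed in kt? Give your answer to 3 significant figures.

23.2 kt

buoy 1: 75.9 mph = 65.955 kt.
buoy 3: 40.9 m/s = 79.503 kt.
Spread: 79.503 − 56.300 = 23.2 kt.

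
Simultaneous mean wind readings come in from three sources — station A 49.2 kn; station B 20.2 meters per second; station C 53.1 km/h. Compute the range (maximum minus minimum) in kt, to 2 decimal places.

station B: 20.2 m/s = 39.2657 kt.
station C: 53.1 km/h = 28.6717 kt.
Spread: 49.2000 − 28.6717 = 20.53 kt.

20.53 kt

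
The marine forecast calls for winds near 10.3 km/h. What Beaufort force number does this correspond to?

10.3 km/h = 2.9 m/s, which is Beaufort 2 (light breeze, 1.6–3.3 m/s).

Beaufort force 2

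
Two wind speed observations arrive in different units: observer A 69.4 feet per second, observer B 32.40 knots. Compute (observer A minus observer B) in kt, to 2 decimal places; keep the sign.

observer A: 69.4 ft/s = 41.1184 kt.
Difference: 41.1184 − 32.4000 = 8.72 kt.

8.72 kt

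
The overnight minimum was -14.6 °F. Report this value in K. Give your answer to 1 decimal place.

First to °C: -25.89 °C.
Then to K: 247.3 K.

247.3 K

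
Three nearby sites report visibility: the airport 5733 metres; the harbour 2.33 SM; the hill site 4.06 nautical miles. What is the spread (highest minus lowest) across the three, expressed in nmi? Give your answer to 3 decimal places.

2.035 nmi

the airport: 5733 m = 3.09557 nmi.
the harbour: 2.33 SM = 2.02471 nmi.
Spread: 4.06000 − 2.02471 = 2.035 nmi.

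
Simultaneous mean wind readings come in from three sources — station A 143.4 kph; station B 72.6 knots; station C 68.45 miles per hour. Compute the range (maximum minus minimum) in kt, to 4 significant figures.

station A: 143.4 km/h = 77.4298 kt.
station C: 68.45 mph = 59.4814 kt.
Spread: 77.4298 − 59.4814 = 17.95 kt.

17.95 kt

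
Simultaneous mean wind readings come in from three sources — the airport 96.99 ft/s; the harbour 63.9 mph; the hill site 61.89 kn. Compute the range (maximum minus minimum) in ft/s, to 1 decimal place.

the harbour: 63.9 mph = 93.720 ft/s.
the hill site: 61.89 kt = 104.459 ft/s.
Spread: 104.459 − 93.720 = 10.7 ft/s.

10.7 ft/s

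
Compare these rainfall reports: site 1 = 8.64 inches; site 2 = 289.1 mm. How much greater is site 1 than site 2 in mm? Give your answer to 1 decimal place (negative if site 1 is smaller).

site 1: 8.64 in = 219.456 mm.
Difference: 219.456 − 289.100 = -69.6 mm.

-69.6 mm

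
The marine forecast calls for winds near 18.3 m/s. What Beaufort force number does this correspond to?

Beaufort force 8

18.3 m/s lies in the Beaufort 8 band (gale, 17.2–20.7 m/s).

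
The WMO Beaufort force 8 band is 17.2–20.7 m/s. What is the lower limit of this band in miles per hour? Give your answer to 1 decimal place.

17.2–20.7 m/s × 2.237 = 38.5–46.3 mph.

38.5 mph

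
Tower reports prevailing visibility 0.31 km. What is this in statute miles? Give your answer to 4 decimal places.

0.1926 SM

1 km = 0.621371 SM, so 0.31 × 0.621371 = 0.1926 SM.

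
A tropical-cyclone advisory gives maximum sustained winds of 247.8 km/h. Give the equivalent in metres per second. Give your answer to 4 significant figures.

68.83 m/s

1 km/h = 0.277778 m/s, so 247.8 × 0.277778 = 68.83 m/s.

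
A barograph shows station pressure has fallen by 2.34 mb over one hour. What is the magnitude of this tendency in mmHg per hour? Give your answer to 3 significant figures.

1.76 mmHg per hour

2.34 mb / 1 h × 0.750062 mmHg/mb = 1.76 mmHg/h.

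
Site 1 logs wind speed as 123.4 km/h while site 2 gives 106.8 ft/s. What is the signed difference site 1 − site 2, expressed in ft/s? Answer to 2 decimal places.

site 1: 123.4 km/h = 112.4599 ft/s.
Difference: 112.4599 − 106.8000 = 5.66 ft/s.

5.66 ft/s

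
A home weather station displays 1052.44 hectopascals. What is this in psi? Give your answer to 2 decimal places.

1 hPa = 0.0145038 psi, so 1052.44 × 0.0145038 = 15.26 psi.

15.26 psi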